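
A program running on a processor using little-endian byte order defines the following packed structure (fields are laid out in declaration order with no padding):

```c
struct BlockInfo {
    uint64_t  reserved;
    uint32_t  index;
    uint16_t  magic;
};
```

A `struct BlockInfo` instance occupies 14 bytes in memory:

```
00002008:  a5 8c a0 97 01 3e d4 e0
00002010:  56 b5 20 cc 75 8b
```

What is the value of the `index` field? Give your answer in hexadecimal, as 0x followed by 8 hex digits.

0xCC20B556

`index` follows `reserved` (8 bytes), so it starts at byte offset 8 and occupies 4 bytes.
Bytes at offsets 8..11: 56 B5 20 CC.
Little-endian: lowest address holds the least-significant byte.
Reassemble most-significant byte first: CC 20 B5 56 → 0xCC20B556.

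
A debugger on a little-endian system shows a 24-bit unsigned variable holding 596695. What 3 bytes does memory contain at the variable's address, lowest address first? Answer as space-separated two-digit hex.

D7 1A 09

596695 in hexadecimal, padded to 24 bits, is 0x091AD7.
Split into bytes (most-significant first): 09 1A D7.
Little-endian: lowest address holds the least-significant byte.
So at ascending addresses the bytes are D7 1A 09.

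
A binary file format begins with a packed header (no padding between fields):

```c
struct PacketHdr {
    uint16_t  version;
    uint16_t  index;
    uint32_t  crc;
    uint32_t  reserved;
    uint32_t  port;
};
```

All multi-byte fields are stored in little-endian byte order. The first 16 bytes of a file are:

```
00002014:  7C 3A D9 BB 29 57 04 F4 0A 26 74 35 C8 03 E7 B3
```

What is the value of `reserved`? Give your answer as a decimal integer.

896804362

`reserved` follows `version` (2 B), `index` (2 B), `crc` (4 B), so it starts at offset 2 + 2 + 4 = 8 and occupies 4 bytes.
Bytes at offsets 8..11: 0A 26 74 35.
Little-endian: lowest address holds the least-significant byte.
Reassemble most-significant byte first: 35 74 26 0A → 0x3574260A.
0x3574260A = 896804362.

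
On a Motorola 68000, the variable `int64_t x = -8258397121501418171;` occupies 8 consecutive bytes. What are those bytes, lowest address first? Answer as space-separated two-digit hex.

Two's complement of -8258397121501418171 in 64 bits: 8258397121501418171 = 0x729BB86D593352BB; invert → 0x8D644792A6CCAD44; add 1 → 0x8D644792A6CCAD45.
Split into bytes (most-significant first): 8D 64 47 92 A6 CC AD 45.
Big-endian stores the most-significant byte at the lowest address.
So the memory order matches the most-significant-first order: 8D 64 47 92 A6 CC AD 45.

8D 64 47 92 A6 CC AD 45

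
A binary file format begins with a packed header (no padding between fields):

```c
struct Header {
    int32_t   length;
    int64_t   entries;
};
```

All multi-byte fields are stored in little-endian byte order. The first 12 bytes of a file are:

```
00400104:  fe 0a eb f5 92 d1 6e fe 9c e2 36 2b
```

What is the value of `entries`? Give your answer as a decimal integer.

`entries` follows `length` (4 bytes), so it starts at byte offset 4 and occupies 8 bytes.
Bytes at offsets 4..11: 92 D1 6E FE 9C E2 36 2B.
Little-endian stores the least-significant byte at the lowest address.
Reassemble most-significant byte first: 2B 36 E2 9C FE 6E D1 92 → 0x2B36E29CFE6ED192.
0x2B36E29CFE6ED192 = 3113925356284727698.

3113925356284727698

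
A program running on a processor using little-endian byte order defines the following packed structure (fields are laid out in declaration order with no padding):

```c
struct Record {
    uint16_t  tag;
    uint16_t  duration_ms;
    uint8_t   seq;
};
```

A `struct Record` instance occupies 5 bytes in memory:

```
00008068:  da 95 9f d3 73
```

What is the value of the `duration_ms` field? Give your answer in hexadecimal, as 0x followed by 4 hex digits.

0xD39F

`duration_ms` follows `tag` (2 bytes), so it starts at byte offset 2 and occupies 2 bytes.
Bytes at offsets 2..3: 9F D3.
Little-endian stores the least-significant byte at the lowest address.
Reassemble most-significant byte first: D3 9F → 0xD39F.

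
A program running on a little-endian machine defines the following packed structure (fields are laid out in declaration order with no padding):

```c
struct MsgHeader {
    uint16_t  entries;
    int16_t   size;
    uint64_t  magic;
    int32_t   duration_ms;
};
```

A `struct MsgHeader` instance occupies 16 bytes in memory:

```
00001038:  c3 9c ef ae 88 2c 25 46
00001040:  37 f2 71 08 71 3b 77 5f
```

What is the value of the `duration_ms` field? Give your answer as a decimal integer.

1601649521

`duration_ms` follows `entries` (2 B), `size` (2 B), `magic` (8 B), so it starts at offset 2 + 2 + 8 = 12 and occupies 4 bytes.
Bytes at offsets 12..15: 71 3B 77 5F.
Little-endian stores the least-significant byte at the lowest address.
Reassemble most-significant byte first: 5F 77 3B 71 → 0x5F773B71.
0x5F773B71 = 1601649521.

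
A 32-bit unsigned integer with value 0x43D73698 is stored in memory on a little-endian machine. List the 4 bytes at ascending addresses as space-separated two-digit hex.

98 36 D7 43

Split into bytes (most-significant first): 43 D7 36 98.
Little-endian: lowest address holds the least-significant byte.
So at ascending addresses the bytes are 98 36 D7 43.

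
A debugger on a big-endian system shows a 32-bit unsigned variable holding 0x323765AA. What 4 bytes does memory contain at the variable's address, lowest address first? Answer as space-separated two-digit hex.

Split into bytes (most-significant first): 32 37 65 AA.
Big-endian: lowest address holds the most-significant byte.
So the memory order matches the most-significant-first order: 32 37 65 AA.

32 37 65 AA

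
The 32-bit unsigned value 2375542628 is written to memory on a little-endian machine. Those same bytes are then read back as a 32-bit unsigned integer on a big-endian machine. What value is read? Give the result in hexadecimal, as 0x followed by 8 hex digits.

0x64E7978D

2375542628 in 32-bit hexadecimal is 0x8D97E764.
Stored little-endian, the bytes at ascending addresses are 64 E7 97 8D.
Read back as big-endian, the last byte is least significant, giving 0x64E7978D.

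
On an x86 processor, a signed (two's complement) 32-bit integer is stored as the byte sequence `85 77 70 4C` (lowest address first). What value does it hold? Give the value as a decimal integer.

In little-endian order the low byte comes first in memory.
Reassemble most-significant byte first: 4C 70 77 85 → 0x4C707785.
0x4C707785 = 1282439045.

1282439045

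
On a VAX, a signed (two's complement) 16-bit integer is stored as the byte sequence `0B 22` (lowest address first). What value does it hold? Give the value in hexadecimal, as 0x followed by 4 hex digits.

Little-endian stores the least-significant byte at the lowest address.
Reassemble most-significant byte first: 22 0B → 0x220B.

0x220B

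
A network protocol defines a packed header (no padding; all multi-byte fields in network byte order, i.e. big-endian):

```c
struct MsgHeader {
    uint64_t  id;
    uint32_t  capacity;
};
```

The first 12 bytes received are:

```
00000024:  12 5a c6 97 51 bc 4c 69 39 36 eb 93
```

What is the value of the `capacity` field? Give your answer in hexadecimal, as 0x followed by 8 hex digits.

0x3936EB93

`capacity` follows `id` (8 bytes), so it starts at byte offset 8 and occupies 4 bytes.
Bytes at offsets 8..11: 39 36 EB 93.
In big-endian order the high byte comes first in memory.
The bytes are already most-significant first: 0x3936EB93.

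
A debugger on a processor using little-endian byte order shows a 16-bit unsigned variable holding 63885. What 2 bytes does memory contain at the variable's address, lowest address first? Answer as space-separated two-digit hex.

8D F9

63885 in hexadecimal, padded to 16 bits, is 0xF98D.
Split into bytes (most-significant first): F9 8D.
In little-endian order the low byte comes first in memory.
So at ascending addresses the bytes are 8D F9.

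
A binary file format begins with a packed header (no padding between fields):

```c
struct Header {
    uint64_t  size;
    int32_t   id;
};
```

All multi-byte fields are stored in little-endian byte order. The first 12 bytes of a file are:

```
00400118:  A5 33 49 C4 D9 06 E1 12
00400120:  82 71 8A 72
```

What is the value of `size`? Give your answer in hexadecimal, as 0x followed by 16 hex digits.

`size` is the first field, at byte offset 0, occupying 8 bytes.
Bytes at offsets 0..7: A5 33 49 C4 D9 06 E1 12.
Little-endian stores the least-significant byte at the lowest address.
Reassemble most-significant byte first: 12 E1 06 D9 C4 49 33 A5 → 0x12E106D9C44933A5.

0x12E106D9C44933A5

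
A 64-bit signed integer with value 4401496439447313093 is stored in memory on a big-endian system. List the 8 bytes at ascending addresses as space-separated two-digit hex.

4401496439447313093 in hexadecimal, padded to 64 bits, is 0x3D1541B109675AC5.
Split into bytes (most-significant first): 3D 15 41 B1 09 67 5A C5.
In big-endian order the high byte comes first in memory.
So the memory order matches the most-significant-first order: 3D 15 41 B1 09 67 5A C5.

3D 15 41 B1 09 67 5A C5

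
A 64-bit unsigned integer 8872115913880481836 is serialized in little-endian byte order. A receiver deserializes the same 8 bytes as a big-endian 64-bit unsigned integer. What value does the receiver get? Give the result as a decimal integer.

3220337394802106491

8872115913880481836 in 64-bit hexadecimal is 0x7B20166ACCEFB02C.
Stored little-endian, the bytes at ascending addresses are 2C B0 EF CC 6A 16 20 7B.
Read back as big-endian, the last byte is least significant, giving 0x2CB0EFCC6A16207B.
0x2CB0EFCC6A16207B = 3220337394802106491.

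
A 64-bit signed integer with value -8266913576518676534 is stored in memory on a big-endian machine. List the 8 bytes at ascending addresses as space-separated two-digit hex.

8D 46 05 E6 F2 C0 0F CA

Two's complement of -8266913576518676534 in 64 bits: 8266913576518676534 = 0x72B9FA190D3FF036; invert → 0x8D4605E6F2C00FC9; add 1 → 0x8D4605E6F2C00FCA.
Split into bytes (most-significant first): 8D 46 05 E6 F2 C0 0F CA.
Big-endian stores the most-significant byte at the lowest address.
So the memory order matches the most-significant-first order: 8D 46 05 E6 F2 C0 0F CA.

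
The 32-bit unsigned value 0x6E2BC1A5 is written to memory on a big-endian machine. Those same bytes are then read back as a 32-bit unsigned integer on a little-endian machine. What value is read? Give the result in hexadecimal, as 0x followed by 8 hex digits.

Stored big-endian, the bytes at ascending addresses are 6E 2B C1 A5.
Read back as little-endian, the first byte is least significant, giving 0xA5C12B6E.

0xA5C12B6E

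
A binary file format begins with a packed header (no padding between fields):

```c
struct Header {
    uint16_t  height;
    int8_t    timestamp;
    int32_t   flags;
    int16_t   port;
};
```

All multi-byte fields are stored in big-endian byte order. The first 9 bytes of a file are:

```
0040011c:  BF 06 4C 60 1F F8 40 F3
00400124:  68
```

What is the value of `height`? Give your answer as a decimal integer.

48902

`height` is the first field, at byte offset 0, occupying 2 bytes.
Bytes at offsets 0..1: BF 06.
Big-endian: lowest address holds the most-significant byte.
The bytes are already most-significant first: 0xBF06.
0xBF06 = 48902.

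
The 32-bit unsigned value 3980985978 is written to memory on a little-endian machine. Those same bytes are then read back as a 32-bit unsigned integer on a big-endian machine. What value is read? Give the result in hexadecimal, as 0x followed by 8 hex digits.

3980985978 in 32-bit hexadecimal is 0xED49067A.
Stored little-endian, the bytes at ascending addresses are 7A 06 49 ED.
Read back as big-endian, the last byte is least significant, giving 0x7A0649ED.

0x7A0649ED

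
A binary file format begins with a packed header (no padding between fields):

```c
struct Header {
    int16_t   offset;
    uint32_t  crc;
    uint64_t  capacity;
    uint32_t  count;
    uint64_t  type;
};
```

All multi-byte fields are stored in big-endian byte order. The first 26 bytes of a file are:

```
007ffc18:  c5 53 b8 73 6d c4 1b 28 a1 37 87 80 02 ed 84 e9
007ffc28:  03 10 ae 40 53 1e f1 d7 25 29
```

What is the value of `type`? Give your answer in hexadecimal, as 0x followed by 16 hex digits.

0xAE40531EF1D72529

`type` follows `offset` (2 B), `crc` (4 B), `capacity` (8 B), `count` (4 B), so it starts at offset 2 + 4 + 8 + 4 = 18 and occupies 8 bytes.
Bytes at offsets 18..25: AE 40 53 1E F1 D7 25 29.
Big-endian: lowest address holds the most-significant byte.
The bytes are already most-significant first: 0xAE40531EF1D72529.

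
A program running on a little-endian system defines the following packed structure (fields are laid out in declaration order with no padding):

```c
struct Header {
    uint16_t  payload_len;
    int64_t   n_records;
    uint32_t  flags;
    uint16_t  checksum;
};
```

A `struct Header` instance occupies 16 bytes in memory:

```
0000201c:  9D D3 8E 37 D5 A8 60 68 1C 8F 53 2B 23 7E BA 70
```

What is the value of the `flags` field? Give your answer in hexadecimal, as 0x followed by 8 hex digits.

`flags` follows `payload_len` (2 B), `n_records` (8 B), so it starts at offset 2 + 8 = 10 and occupies 4 bytes.
Bytes at offsets 10..13: 53 2B 23 7E.
Little-endian stores the least-significant byte at the lowest address.
Reassemble most-significant byte first: 7E 23 2B 53 → 0x7E232B53.

0x7E232B53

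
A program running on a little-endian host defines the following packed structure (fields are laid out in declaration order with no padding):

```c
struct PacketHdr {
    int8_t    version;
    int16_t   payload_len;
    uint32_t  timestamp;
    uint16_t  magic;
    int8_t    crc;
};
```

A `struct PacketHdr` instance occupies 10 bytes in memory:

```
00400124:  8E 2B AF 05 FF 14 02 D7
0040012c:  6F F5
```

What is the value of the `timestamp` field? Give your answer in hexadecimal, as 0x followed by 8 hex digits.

`timestamp` follows `version` (1 B), `payload_len` (2 B), so it starts at offset 1 + 2 = 3 and occupies 4 bytes.
Bytes at offsets 3..6: 05 FF 14 02.
Little-endian stores the least-significant byte at the lowest address.
Reassemble most-significant byte first: 02 14 FF 05 → 0x0214FF05.

0x0214FF05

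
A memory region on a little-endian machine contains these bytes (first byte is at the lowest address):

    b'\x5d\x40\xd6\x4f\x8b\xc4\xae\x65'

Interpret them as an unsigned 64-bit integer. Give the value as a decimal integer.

Little-endian stores the least-significant byte at the lowest address.
Reassemble most-significant byte first: 65 AE C4 8B 4F D6 40 5D → 0x65AEC48B4FD6405D.
0x65AEC48B4FD6405D = 7327009746397315165.

7327009746397315165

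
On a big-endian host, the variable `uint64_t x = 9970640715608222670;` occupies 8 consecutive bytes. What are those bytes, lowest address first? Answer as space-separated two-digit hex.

8A 5E D4 E7 74 DF EB CE

9970640715608222670 in hexadecimal, padded to 64 bits, is 0x8A5ED4E774DFEBCE.
Split into bytes (most-significant first): 8A 5E D4 E7 74 DF EB CE.
Big-endian: lowest address holds the most-significant byte.
So the memory order matches the most-significant-first order: 8A 5E D4 E7 74 DF EB CE.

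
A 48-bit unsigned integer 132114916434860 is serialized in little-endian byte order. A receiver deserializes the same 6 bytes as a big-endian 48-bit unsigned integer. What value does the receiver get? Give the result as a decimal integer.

190093799598200

132114916434860 in 48-bit hexadecimal is 0x782866A9E3AC.
Stored little-endian, the bytes at ascending addresses are AC E3 A9 66 28 78.
Read back as big-endian, the last byte is least significant, giving 0xACE3A9662878.
0xACE3A9662878 = 190093799598200.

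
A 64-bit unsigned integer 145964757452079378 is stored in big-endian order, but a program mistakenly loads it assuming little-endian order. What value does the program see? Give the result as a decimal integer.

1315517753021564418

145964757452079378 in 64-bit hexadecimal is 0x0206922C6DA84112.
Stored big-endian, the bytes at ascending addresses are 02 06 92 2C 6D A8 41 12.
Read back as little-endian, the first byte is least significant, giving 0x1241A86D2C920602.
0x1241A86D2C920602 = 1315517753021564418.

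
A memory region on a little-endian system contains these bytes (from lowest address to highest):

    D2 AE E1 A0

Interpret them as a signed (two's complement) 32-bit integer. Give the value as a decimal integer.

In little-endian order the low byte comes first in memory.
Reassemble most-significant byte first: A0 E1 AE D2 → 0xA0E1AED2.
Top bit is set, so as a signed 32-bit value this is 0xA0E1AED2 − 2^32 = -1595822382.

-1595822382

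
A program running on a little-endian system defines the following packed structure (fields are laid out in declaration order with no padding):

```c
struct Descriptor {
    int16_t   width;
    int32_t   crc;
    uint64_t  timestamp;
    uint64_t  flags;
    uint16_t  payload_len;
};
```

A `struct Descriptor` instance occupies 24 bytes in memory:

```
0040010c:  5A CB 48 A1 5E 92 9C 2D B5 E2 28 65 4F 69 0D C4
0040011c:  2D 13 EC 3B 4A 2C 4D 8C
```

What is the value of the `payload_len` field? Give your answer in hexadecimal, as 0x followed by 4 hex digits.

0x8C4D

`payload_len` follows `width` (2 B), `crc` (4 B), `timestamp` (8 B), `flags` (8 B), so it starts at offset 2 + 4 + 8 + 8 = 22 and occupies 2 bytes.
Bytes at offsets 22..23: 4D 8C.
Little-endian: lowest address holds the least-significant byte.
Reassemble most-significant byte first: 8C 4D → 0x8C4D.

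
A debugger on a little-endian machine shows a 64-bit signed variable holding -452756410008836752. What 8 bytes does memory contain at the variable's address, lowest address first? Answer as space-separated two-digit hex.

Two's complement of -452756410008836752 in 64 bits: 452756410008836752 = 0x0648838E5C5B9A90; invert → 0xF9B77C71A3A4656F; add 1 → 0xF9B77C71A3A46570.
Split into bytes (most-significant first): F9 B7 7C 71 A3 A4 65 70.
In little-endian order the low byte comes first in memory.
So at ascending addresses the bytes are 70 65 A4 A3 71 7C B7 F9.

70 65 A4 A3 71 7C B7 F9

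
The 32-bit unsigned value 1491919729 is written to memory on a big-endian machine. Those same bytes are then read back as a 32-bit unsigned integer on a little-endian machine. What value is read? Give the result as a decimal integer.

1910762584

1491919729 in 32-bit hexadecimal is 0x58ECE371.
Stored big-endian, the bytes at ascending addresses are 58 EC E3 71.
Read back as little-endian, the first byte is least significant, giving 0x71E3EC58.
0x71E3EC58 = 1910762584.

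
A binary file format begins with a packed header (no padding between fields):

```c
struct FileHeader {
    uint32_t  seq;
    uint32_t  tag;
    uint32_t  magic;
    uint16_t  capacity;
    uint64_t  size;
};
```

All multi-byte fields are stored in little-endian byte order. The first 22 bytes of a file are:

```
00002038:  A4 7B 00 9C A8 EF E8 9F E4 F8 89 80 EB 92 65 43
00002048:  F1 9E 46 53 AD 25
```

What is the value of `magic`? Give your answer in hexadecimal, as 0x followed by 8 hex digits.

`magic` follows `seq` (4 B), `tag` (4 B), so it starts at offset 4 + 4 = 8 and occupies 4 bytes.
Bytes at offsets 8..11: E4 F8 89 80.
In little-endian order the low byte comes first in memory.
Reassemble most-significant byte first: 80 89 F8 E4 → 0x8089F8E4.

0x8089F8E4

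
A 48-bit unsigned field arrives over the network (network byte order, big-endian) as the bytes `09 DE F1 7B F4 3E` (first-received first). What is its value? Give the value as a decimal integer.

Big-endian: lowest address holds the most-significant byte.
The bytes are already most-significant first: 0x09DEF17BF43E.
0x09DEF17BF43E = 10853138822206.

10853138822206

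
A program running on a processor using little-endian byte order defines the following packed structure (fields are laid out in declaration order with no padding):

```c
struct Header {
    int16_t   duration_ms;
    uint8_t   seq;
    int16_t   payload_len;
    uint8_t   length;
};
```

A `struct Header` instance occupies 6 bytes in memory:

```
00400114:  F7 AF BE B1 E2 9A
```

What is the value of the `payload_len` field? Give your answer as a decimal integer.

`payload_len` follows `duration_ms` (2 B), `seq` (1 B), so it starts at offset 2 + 1 = 3 and occupies 2 bytes.
Bytes at offsets 3..4: B1 E2.
Little-endian stores the least-significant byte at the lowest address.
Reassemble most-significant byte first: E2 B1 → 0xE2B1.
Top bit is set, so as a signed 16-bit value this is 0xE2B1 − 2^16 = -7503.

-7503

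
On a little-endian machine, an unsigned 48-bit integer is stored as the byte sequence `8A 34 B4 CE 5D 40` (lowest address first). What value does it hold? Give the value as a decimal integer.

70771644052618

Little-endian stores the least-significant byte at the lowest address.
Reassemble most-significant byte first: 40 5D CE B4 34 8A → 0x405DCEB4348A.
0x405DCEB4348A = 70771644052618.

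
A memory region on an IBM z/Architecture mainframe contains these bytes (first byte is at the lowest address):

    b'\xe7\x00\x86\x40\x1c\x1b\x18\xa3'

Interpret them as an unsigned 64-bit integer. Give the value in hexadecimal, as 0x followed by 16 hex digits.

0xE70086401C1B18A3

Big-endian stores the most-significant byte at the lowest address.
The bytes are already most-significant first: 0xE70086401C1B18A3.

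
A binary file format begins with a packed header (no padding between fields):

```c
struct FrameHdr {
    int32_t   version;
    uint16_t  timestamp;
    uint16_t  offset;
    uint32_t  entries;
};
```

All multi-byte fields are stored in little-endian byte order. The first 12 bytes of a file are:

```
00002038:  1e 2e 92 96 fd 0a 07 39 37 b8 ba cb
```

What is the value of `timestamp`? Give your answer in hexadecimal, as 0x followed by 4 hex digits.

`timestamp` follows `version` (4 bytes), so it starts at byte offset 4 and occupies 2 bytes.
Bytes at offsets 4..5: FD 0A.
Little-endian stores the least-significant byte at the lowest address.
Reassemble most-significant byte first: 0A FD → 0x0AFD.

0x0AFD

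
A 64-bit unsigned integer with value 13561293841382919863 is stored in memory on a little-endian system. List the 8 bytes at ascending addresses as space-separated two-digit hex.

13561293841382919863 in hexadecimal, padded to 64 bits, is 0xBC3364E5DE524EB7.
Split into bytes (most-significant first): BC 33 64 E5 DE 52 4E B7.
Little-endian: lowest address holds the least-significant byte.
So at ascending addresses the bytes are B7 4E 52 DE E5 64 33 BC.

B7 4E 52 DE E5 64 33 BC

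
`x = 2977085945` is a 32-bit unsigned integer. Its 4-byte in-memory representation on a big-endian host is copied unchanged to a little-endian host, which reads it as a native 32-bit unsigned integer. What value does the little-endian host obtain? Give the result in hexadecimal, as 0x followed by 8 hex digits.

2977085945 in 32-bit hexadecimal is 0xB172B9F9.
Stored big-endian, the bytes at ascending addresses are B1 72 B9 F9.
Read back as little-endian, the first byte is least significant, giving 0xF9B972B1.

0xF9B972B1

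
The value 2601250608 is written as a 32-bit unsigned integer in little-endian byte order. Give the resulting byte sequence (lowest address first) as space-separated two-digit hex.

2601250608 in hexadecimal, padded to 32 bits, is 0x9B0BEF30.
Split into bytes (most-significant first): 9B 0B EF 30.
Little-endian stores the least-significant byte at the lowest address.
So at ascending addresses the bytes are 30 EF 0B 9B.

30 EF 0B 9B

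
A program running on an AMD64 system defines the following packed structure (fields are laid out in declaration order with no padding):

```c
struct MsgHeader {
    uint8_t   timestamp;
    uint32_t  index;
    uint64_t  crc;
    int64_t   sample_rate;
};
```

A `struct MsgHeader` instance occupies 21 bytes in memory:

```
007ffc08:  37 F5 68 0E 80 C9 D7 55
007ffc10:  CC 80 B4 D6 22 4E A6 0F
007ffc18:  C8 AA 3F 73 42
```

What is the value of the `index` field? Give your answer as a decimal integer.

2148428021

`index` follows `timestamp` (1 byte), so it starts at byte offset 1 and occupies 4 bytes.
Bytes at offsets 1..4: F5 68 0E 80.
Little-endian stores the least-significant byte at the lowest address.
Reassemble most-significant byte first: 80 0E 68 F5 → 0x800E68F5.
0x800E68F5 = 2148428021.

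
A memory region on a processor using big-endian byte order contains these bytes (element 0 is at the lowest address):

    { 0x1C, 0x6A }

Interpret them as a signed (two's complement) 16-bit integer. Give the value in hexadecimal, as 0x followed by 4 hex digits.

0x1C6A

Big-endian stores the most-significant byte at the lowest address.
The bytes are already most-significant first: 0x1C6A.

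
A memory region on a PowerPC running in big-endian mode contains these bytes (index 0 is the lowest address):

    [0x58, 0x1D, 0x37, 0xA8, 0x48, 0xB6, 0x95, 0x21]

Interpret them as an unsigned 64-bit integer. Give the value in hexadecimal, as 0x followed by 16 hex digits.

Big-endian stores the most-significant byte at the lowest address.
The bytes are already most-significant first: 0x581D37A848B69521.

0x581D37A848B69521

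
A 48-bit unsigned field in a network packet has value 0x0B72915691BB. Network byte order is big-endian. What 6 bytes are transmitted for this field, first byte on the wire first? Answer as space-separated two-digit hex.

Split into bytes (most-significant first): 0B 72 91 56 91 BB.
In big-endian order the high byte comes first in memory.
So the memory order matches the most-significant-first order: 0B 72 91 56 91 BB.

0B 72 91 56 91 BB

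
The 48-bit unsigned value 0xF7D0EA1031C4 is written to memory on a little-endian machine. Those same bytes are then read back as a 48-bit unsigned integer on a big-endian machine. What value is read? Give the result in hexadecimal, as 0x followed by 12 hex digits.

0xC43110EAD0F7

Stored little-endian, the bytes at ascending addresses are C4 31 10 EA D0 F7.
Read back as big-endian, the last byte is least significant, giving 0xC43110EAD0F7.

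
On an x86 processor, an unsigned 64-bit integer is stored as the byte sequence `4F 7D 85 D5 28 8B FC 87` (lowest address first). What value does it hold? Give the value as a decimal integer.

9798859896748604751

Little-endian stores the least-significant byte at the lowest address.
Reassemble most-significant byte first: 87 FC 8B 28 D5 85 7D 4F → 0x87FC8B28D5857D4F.
0x87FC8B28D5857D4F = 9798859896748604751.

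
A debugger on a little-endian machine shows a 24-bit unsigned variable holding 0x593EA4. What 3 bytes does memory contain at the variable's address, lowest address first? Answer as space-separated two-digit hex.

A4 3E 59

Split into bytes (most-significant first): 59 3E A4.
Little-endian: lowest address holds the least-significant byte.
So at ascending addresses the bytes are A4 3E 59.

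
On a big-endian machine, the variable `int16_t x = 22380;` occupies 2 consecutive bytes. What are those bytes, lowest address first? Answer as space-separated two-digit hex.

22380 in hexadecimal, padded to 16 bits, is 0x576C.
Split into bytes (most-significant first): 57 6C.
Big-endian: lowest address holds the most-significant byte.
So the memory order matches the most-significant-first order: 57 6C.

57 6C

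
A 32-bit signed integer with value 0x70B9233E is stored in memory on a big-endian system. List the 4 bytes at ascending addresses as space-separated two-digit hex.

70 B9 23 3E

Split into bytes (most-significant first): 70 B9 23 3E.
Big-endian: lowest address holds the most-significant byte.
So the memory order matches the most-significant-first order: 70 B9 23 3E.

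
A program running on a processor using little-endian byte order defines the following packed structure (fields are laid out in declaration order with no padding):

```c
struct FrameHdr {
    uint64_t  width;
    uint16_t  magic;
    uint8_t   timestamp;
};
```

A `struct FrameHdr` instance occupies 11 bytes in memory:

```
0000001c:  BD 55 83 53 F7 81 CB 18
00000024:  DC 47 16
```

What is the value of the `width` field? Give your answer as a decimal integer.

1786664576440554941

`width` is the first field, at byte offset 0, occupying 8 bytes.
Bytes at offsets 0..7: BD 55 83 53 F7 81 CB 18.
Little-endian stores the least-significant byte at the lowest address.
Reassemble most-significant byte first: 18 CB 81 F7 53 83 55 BD → 0x18CB81F7538355BD.
0x18CB81F7538355BD = 1786664576440554941.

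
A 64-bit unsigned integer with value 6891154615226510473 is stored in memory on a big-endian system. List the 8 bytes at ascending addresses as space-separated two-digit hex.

5F A2 4C 9C 94 DE AC 89

6891154615226510473 in hexadecimal, padded to 64 bits, is 0x5FA24C9C94DEAC89.
Split into bytes (most-significant first): 5F A2 4C 9C 94 DE AC 89.
In big-endian order the high byte comes first in memory.
So the memory order matches the most-significant-first order: 5F A2 4C 9C 94 DE AC 89.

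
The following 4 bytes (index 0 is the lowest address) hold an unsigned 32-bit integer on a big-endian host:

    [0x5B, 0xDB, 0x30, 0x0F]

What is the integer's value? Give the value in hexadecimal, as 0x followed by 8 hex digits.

0x5BDB300F

Big-endian stores the most-significant byte at the lowest address.
The bytes are already most-significant first: 0x5BDB300F.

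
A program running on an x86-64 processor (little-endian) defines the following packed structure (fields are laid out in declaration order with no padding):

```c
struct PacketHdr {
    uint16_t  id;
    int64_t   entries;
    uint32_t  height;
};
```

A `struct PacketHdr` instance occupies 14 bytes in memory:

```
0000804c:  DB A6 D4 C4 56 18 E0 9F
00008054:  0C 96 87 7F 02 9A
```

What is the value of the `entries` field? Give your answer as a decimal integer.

-7634551483470002988

`entries` follows `id` (2 bytes), so it starts at byte offset 2 and occupies 8 bytes.
Bytes at offsets 2..9: D4 C4 56 18 E0 9F 0C 96.
Little-endian: lowest address holds the least-significant byte.
Reassemble most-significant byte first: 96 0C 9F E0 18 56 C4 D4 → 0x960C9FE01856C4D4.
Top bit is set, so as a signed 64-bit value this is 0x960C9FE01856C4D4 − 2^64 = -7634551483470002988.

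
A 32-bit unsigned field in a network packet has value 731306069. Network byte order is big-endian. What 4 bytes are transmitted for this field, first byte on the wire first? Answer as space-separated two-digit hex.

731306069 in hexadecimal, padded to 32 bits, is 0x2B96D855.
Split into bytes (most-significant first): 2B 96 D8 55.
Big-endian stores the most-significant byte at the lowest address.
So the memory order matches the most-significant-first order: 2B 96 D8 55.

2B 96 D8 55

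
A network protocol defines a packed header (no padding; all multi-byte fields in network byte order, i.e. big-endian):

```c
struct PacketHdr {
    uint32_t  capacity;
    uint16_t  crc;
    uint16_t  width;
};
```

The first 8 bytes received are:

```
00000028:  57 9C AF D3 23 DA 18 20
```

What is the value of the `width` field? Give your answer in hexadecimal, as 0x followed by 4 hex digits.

0x1820

`width` follows `capacity` (4 B), `crc` (2 B), so it starts at offset 4 + 2 = 6 and occupies 2 bytes.
Bytes at offsets 6..7: 18 20.
Big-endian stores the most-significant byte at the lowest address.
The bytes are already most-significant first: 0x1820.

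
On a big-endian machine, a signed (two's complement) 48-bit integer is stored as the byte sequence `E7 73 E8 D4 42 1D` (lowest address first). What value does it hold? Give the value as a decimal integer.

Big-endian: lowest address holds the most-significant byte.
The bytes are already most-significant first: 0xE773E8D4421D.
Top bit is set, so as a signed 48-bit value this is 0xE773E8D4421D − 2^48 = -26989963230691.

-26989963230691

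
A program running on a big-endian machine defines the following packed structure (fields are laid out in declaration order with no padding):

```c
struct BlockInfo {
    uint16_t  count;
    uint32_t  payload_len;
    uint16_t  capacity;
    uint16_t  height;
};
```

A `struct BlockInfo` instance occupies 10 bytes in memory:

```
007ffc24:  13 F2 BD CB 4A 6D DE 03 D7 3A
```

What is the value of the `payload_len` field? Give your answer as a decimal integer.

3184216685

`payload_len` follows `count` (2 bytes), so it starts at byte offset 2 and occupies 4 bytes.
Bytes at offsets 2..5: BD CB 4A 6D.
Big-endian stores the most-significant byte at the lowest address.
The bytes are already most-significant first: 0xBDCB4A6D.
0xBDCB4A6D = 3184216685.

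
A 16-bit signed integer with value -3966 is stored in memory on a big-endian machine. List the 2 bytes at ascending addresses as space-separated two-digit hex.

Two's complement of -3966 in 16 bits: 3966 = 0x0F7E; invert → 0xF081; add 1 → 0xF082.
Split into bytes (most-significant first): F0 82.
Big-endian stores the most-significant byte at the lowest address.
So the memory order matches the most-significant-first order: F0 82.

F0 82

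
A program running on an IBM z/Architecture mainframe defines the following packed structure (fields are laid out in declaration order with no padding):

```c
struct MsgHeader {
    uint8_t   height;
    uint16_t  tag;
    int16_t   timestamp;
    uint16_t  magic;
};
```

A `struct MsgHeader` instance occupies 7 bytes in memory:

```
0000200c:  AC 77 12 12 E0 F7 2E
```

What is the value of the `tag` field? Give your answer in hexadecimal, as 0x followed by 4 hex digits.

`tag` follows `height` (1 byte), so it starts at byte offset 1 and occupies 2 bytes.
Bytes at offsets 1..2: 77 12.
Big-endian: lowest address holds the most-significant byte.
The bytes are already most-significant first: 0x7712.

0x7712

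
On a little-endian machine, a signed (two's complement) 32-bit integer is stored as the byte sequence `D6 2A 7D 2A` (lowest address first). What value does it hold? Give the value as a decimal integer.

712846038

Little-endian: lowest address holds the least-significant byte.
Reassemble most-significant byte first: 2A 7D 2A D6 → 0x2A7D2AD6.
0x2A7D2AD6 = 712846038.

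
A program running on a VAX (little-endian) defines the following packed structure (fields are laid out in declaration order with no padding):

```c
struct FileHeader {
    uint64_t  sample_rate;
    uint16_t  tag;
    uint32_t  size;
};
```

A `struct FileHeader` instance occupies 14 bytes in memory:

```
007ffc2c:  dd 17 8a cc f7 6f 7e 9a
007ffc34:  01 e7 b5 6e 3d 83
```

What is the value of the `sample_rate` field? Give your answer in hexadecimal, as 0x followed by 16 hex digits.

0x9A7E6FF7CC8A17DD

`sample_rate` is the first field, at byte offset 0, occupying 8 bytes.
Bytes at offsets 0..7: DD 17 8A CC F7 6F 7E 9A.
In little-endian order the low byte comes first in memory.
Reassemble most-significant byte first: 9A 7E 6F F7 CC 8A 17 DD → 0x9A7E6FF7CC8A17DD.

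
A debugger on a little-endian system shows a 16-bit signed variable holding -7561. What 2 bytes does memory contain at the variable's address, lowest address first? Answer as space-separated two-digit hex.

77 E2

Two's complement of -7561 in 16 bits: 7561 = 0x1D89; invert → 0xE276; add 1 → 0xE277.
Split into bytes (most-significant first): E2 77.
Little-endian: lowest address holds the least-significant byte.
So at ascending addresses the bytes are 77 E2.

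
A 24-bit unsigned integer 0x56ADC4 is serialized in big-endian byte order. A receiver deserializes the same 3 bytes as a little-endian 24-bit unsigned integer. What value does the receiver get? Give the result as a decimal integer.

12889430

Stored big-endian, the bytes at ascending addresses are 56 AD C4.
Read back as little-endian, the first byte is least significant, giving 0xC4AD56.
0xC4AD56 = 12889430.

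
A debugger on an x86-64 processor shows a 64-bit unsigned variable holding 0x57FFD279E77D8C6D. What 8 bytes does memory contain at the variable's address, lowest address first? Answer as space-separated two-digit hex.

Split into bytes (most-significant first): 57 FF D2 79 E7 7D 8C 6D.
Little-endian: lowest address holds the least-significant byte.
So at ascending addresses the bytes are 6D 8C 7D E7 79 D2 FF 57.

6D 8C 7D E7 79 D2 FF 57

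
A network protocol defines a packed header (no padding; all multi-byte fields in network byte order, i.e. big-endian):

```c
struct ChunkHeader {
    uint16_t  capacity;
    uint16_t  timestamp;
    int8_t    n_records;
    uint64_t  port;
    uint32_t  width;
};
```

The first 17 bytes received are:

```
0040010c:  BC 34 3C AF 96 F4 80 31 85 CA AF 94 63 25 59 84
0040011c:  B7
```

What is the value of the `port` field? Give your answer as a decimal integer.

`port` follows `capacity` (2 B), `timestamp` (2 B), `n_records` (1 B), so it starts at offset 2 + 2 + 1 = 5 and occupies 8 bytes.
Bytes at offsets 5..12: F4 80 31 85 CA AF 94 63.
Big-endian: lowest address holds the most-significant byte.
The bytes are already most-significant first: 0xF4803185CAAF9463.
0xF4803185CAAF9463 = 17618136192974296163.

17618136192974296163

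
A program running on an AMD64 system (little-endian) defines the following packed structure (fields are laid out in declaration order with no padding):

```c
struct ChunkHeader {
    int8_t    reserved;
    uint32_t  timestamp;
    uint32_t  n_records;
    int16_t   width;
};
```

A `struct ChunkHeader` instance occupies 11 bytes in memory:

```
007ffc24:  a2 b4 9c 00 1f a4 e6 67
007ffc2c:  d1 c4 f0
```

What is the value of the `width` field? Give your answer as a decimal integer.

-3900

`width` follows `reserved` (1 B), `timestamp` (4 B), `n_records` (4 B), so it starts at offset 1 + 4 + 4 = 9 and occupies 2 bytes.
Bytes at offsets 9..10: C4 F0.
Little-endian: lowest address holds the least-significant byte.
Reassemble most-significant byte first: F0 C4 → 0xF0C4.
Top bit is set, so as a signed 16-bit value this is 0xF0C4 − 2^16 = -3900.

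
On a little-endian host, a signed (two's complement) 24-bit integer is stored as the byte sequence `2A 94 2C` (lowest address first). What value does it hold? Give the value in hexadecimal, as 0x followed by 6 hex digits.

0x2C942A

Little-endian: lowest address holds the least-significant byte.
Reassemble most-significant byte first: 2C 94 2A → 0x2C942A.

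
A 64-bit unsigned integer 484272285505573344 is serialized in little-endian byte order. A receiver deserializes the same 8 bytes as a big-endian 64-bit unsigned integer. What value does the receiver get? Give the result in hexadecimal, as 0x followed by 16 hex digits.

0xE05120F0137BB806

484272285505573344 in 64-bit hexadecimal is 0x06B87B13F02051E0.
Stored little-endian, the bytes at ascending addresses are E0 51 20 F0 13 7B B8 06.
Read back as big-endian, the last byte is least significant, giving 0xE05120F0137BB806.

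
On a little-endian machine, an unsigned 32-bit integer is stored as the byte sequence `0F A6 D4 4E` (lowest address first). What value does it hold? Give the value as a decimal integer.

Little-endian: lowest address holds the least-significant byte.
Reassemble most-significant byte first: 4E D4 A6 0F → 0x4ED4A60F.
0x4ED4A60F = 1322558991.

1322558991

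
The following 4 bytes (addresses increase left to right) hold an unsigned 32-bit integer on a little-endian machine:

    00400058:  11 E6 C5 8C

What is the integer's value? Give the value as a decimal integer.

2361779729

Little-endian: lowest address holds the least-significant byte.
Reassemble most-significant byte first: 8C C5 E6 11 → 0x8CC5E611.
0x8CC5E611 = 2361779729.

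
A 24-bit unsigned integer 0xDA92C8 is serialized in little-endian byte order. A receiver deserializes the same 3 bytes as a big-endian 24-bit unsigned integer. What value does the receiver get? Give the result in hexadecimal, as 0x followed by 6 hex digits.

0xC892DA

Stored little-endian, the bytes at ascending addresses are C8 92 DA.
Read back as big-endian, the last byte is least significant, giving 0xC892DA.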